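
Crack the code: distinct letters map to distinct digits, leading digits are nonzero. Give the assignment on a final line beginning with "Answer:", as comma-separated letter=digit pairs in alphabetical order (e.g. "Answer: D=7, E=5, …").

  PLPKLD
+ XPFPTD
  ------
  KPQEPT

Step 1. [col 1: D + D ≡ T (mod 10)] several values work for T in column 1 (D + D ≡ T (mod 10), carry-in 0); try T=2. So T=2.
Step 2. [col 1: D + D ≡ T (mod 10)] several values work for D in column 1 (D + D ≡ T (mod 10), carry-in 0); try D=6, so D=6.
Step 3. [col 2: L + T ≡ P (mod 10)] no forcing yet in column 2 (carry-in 1); P=3 is free and consistent — try it ⇒ P=3.
Step 4. [col 2: L + T ≡ P (mod 10)] column 2: given T=2, P=3, carry-in 1, and digits 2,3,6 already taken and all letters distinct, L+T≡P (mod 10) forces L=0 ⇒ L=0.
Step 5. [col 3: K + P ≡ E (mod 10)] no forcing yet in column 3 (carry-in 0); K=4 is free and consistent — try it. So K=4.
Step 6. [col 3: K + P ≡ E (mod 10)] from column 3 (K=4, P=3, carry-in 0, digits 0,2,3,4,6 already taken and all letters distinct): E must equal 7 ⇒ E=7.
Step 7. [col 4: P + F ≡ Q (mod 10)] several values work for Q in column 4 (P + F ≡ Q (mod 10), carry-in 0); try Q=8. So Q=8.
Step 8. [col 4: P + F ≡ Q (mod 10)] from column 4 (P=3, Q=8, carry-in 0, digits 0,2,3,4,6,7,8 already taken and all letters distinct): F must equal 5. So F=5.
Step 9. [col 6: P + X ≡ K (mod 10)] column 6 reads P+X+carry(0)=K with P=3, K=4; with digits 0,2,3,4,5,6,7,8 already taken and all letters distinct, the only value for X is 1 ⇒ X=1.

Answer: D=6, E=7, F=5, K=4, L=0, P=3, Q=8, T=2, X=1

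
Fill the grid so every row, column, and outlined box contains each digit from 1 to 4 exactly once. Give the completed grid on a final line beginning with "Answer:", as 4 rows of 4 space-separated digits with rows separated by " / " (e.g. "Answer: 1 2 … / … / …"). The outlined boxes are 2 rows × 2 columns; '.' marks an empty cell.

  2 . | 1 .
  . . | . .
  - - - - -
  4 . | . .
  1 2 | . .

Step 1. [r2c1∈{3}] only 3 remains possible at r2c1 ⇒ r2c1=3.
Step 2. [r1c4∈{3,4}] in row 1, 3 fits only at r1c4 ⇒ r1c4=3.
Step 3. [r4c3∈{3,4}] 3 has one home in row 4: r4c3 ⇒ r4c3=3.
Step 4. [r2c3∈{2,4}] 4 has one home in col 3: r2c3. So r2c3=4.
Step 5. [r2c4∈{2}] nothing but 2 survives at r2c4, so r2c4=2.
Step 6. [r3c4∈{1}] r3c4's peers cover all but 1. So r3c4=1.
Step 7. [r1c2∈{4}] r1c2 has the single candidate 4, so r1c2=4.
Step 8. [r4c4∈{4}] nothing but 4 survives at r4c4, so r4c4=4.
Step 9. [r2c2∈{1}] r2c2's peers cover all but 1 ⇒ r2c2=1.
Step 10. [r3c2∈{3}] r3c2 is down to just 3 ⇒ r3c2=3.
Step 11. [r3c3∈{2}] r3c3 has the single candidate 2. So r3c3=2.

Answer: 2 4 1 3 / 3 1 4 2 / 4 3 2 1 / 1 2 3 4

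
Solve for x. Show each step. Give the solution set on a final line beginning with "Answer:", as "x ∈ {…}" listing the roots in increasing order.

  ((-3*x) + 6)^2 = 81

Step 1. [((-3*x) + 6)^2 = 81] 81 ≥ 0, LHS is (·)² — take ±√. So sqrt: (-3*x) + 6 = 9 or -9.
Step 2. [(-3*x) + 6 = 9 or -9] subtract 6: x sits inside (… + 6), so sub: -3*x = 3 or -15.
Step 3. [-3*x = 3 or -15] divide by the outer -3. So div: x = -1 or 5.

Answer: x ∈ {-1, 5}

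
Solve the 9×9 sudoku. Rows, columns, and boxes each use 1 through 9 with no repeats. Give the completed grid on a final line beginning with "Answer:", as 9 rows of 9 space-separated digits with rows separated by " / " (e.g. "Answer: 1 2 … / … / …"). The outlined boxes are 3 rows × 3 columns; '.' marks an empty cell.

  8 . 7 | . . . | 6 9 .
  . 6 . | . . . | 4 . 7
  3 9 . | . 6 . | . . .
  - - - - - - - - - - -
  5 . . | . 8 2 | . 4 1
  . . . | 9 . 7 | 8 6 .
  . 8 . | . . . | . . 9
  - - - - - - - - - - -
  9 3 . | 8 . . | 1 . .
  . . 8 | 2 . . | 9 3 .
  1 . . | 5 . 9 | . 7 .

Step 1. [r2c1∈{2}] r2c1 has the single candidate 2. So r2c1=2.
Step 2. [r9c7∈{2}] nothing but 2 survives at r9c7 ⇒ r9c7=2.
Step 3. [r9c2∈{4}] r9c2 is down to just 4. So r9c2=4.
Step 4. [r3c7∈{5}] r3c7 has the single candidate 5, so r3c7=5.
Step 5. [r1c5∈{1,2,3,4,5}] 2 has one home in col 5: r1c5. So r1c5=2.
Step 6. [r9c3∈{6}] r9c3 is down to just 6 ⇒ r9c3=6.
Step 7. [r3c3∈{1,4}] r3c3 is the only open cell in box 1 admitting 4 ⇒ r3c3=4.
Step 8. [r7c8∈{5}] nothing but 5 survives at r7c8. So r7c8=5.
Step 9. [r6c1∈{4,6,7}] col 1 places 6 nowhere but r6c1 ⇒ r6c1=6.
Step 10. [r2c3∈{1,5}] in col 3, 5 fits only at r2c3, so r2c3=5.
Step 11. [r5c2∈{1,2}] r5c2 is the only open cell in col 2 admitting 2, so r5c2=2.
Step 12. [r1c6∈{1,3,4,5}] 5 has one home in row 1: r1c6 ⇒ r1c6=5.
Step 13. [r6c5∈{1,3,4,5}] in row 6, 5 fits only at r6c5, so r6c5=5.
Step 14. [r1c4∈{1,3,4}] r1c4 is the only open cell in row 1 admitting 4 ⇒ r1c4=4.
Step 15. [r6c6∈{1,3,4}] row 6 places 4 nowhere but r6c6 ⇒ r6c6=4.
Step 16. [r2c6∈{1,3,8}] across col 6, 3 lands solely at r2c6. So r2c6=3.
Step 17. [r2c4∈{1}] r2c4 has the single candidate 1, so r2c4=1.
Step 18. [r6c4∈{3}] r6c4 is down to just 3 ⇒ r6c4=3.
Step 19. [r4c7∈{3,7}] in col 7, 3 fits only at r4c7 ⇒ r4c7=3.
Step 20. [r5c5∈{1}] nothing but 1 survives at r5c5. So r5c5=1.
Step 21. [r7c5∈{4,7}] row 7 places 7 nowhere but r7c5 ⇒ r7c5=7.
Step 22. [r3c6∈{8}] only 8 remains possible at r3c6 ⇒ r3c6=8.
Step 23. [r7c6∈{6}] r7c6's peers cover all but 6. So r7c6=6.
Step 24. [r8c1∈{7}] nothing but 7 survives at r8c1, so r8c1=7.
Step 25. [r7c9∈{4}] r7c9's peers cover all but 4. So r7c9=4.
Step 26. [r6c8∈{2}] only 2 remains possible at r6c8. So r6c8=2.
Step 27. [r4c3∈{9}] r4c3 has the single candidate 9, so r4c3=9.
Step 28. [r6c7∈{7}] r6c7 is down to just 7 ⇒ r6c7=7.
Step 29. [r8c5∈{4}] nothing but 4 survives at r8c5. So r8c5=4.
Step 30. [r8c9∈{6}] r8c9's peers cover all but 6 ⇒ r8c9=6.
Step 31. [r2c8∈{8}] r2c8 has the single candidate 8, so r2c8=8.
Step 32. [r9c9∈{8}] r9c9's peers cover all but 8. So r9c9=8.
Step 33. [r3c9∈{2}] r3c9's peers cover all but 2, so r3c9=2.
Step 34. [r1c2∈{1}] r1c2's peers cover all but 1 ⇒ r1c2=1.
Step 35. [r6c3∈{1}] nothing but 1 survives at r6c3. So r6c3=1.
Step 36. [r4c2∈{7}] r4c2 is down to just 7, so r4c2=7.
Step 37. [r1c9∈{3}] r1c9 has the single candidate 3 ⇒ r1c9=3.
Step 38. [r5c1∈{4}] only 4 remains possible at r5c1, so r5c1=4.
Step 39. [r3c4∈{7}] nothing but 7 survives at r3c4. So r3c4=7.
Step 40. [r9c5∈{3}] r9c5 has the single candidate 3. So r9c5=3.
Step 41. [r3c8∈{1}] r3c8 has the single candidate 1. So r3c8=1.
Step 42. [r8c6∈{1}] r8c6 is down to just 1 ⇒ r8c6=1.
Step 43. [r5c3∈{3}] r5c3 has the single candidate 3, so r5c3=3.
Step 44. [r2c5∈{9}] r2c5's peers cover all but 9. So r2c5=9.
Step 45. [r7c3∈{2}] only 2 remains possible at r7c3, so r7c3=2.
Step 46. [r4c4∈{6}] r4c4 is down to just 6, so r4c4=6.
Step 47. [r8c2∈{5}] r8c2 has the single candidate 5 ⇒ r8c2=5.
Step 48. [r5c9∈{5}] r5c9 has the single candidate 5. So r5c9=5.

Answer: 8 1 7 4 2 5 6 9 3 / 2 6 5 1 9 3 4 8 7 / 3 9 4 7 6 8 5 1 2 / 5 7 9 6 8 2 3 4 1 / 4 2 3 9 1 7 8 6 5 / 6 8 1 3 5 4 7 2 9 / 9 3 2 8 7 6 1 5 4 / 7 5 8 2 4 1 9 3 6 / 1 4 6 5 3 9 2 7 8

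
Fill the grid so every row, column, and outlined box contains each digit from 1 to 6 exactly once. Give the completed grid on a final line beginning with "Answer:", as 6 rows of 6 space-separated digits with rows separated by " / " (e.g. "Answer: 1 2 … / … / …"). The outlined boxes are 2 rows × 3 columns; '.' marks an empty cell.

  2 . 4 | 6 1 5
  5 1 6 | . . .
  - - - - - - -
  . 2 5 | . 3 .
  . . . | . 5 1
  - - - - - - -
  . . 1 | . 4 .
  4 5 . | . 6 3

Step 1. [r4c4∈{2,4}] r4c4 is the only open cell in row 4 admitting 2 ⇒ r4c4=2.
Step 2. [r1c2∈{3}] only 3 remains possible at r1c2, so r1c2=3.
Step 3. [r3c6∈{4,6}] across col 6, 6 lands solely at r3c6, so r3c6=6.
Step 4. [r5c2∈{6}] r5c2 is down to just 6, so r5c2=6.
Step 5. [r2c6∈{2,4}] 4 has one home in col 6: r2c6 ⇒ r2c6=4.
Step 6. [r4c1∈{3,6}] 6 has one home in row 4: r4c1. So r4c1=6.
Step 7. [r6c4∈{1}] r6c4 has the single candidate 1, so r6c4=1.
Step 8. [r2c5∈{2}] r2c5 has the single candidate 2 ⇒ r2c5=2.
Step 9. [r3c4∈{4}] r3c4's peers cover all but 4. So r3c4=4.
Step 10. [r4c2∈{4}] nothing but 4 survives at r4c2. So r4c2=4.
Step 11. [r2c4∈{3}] r2c4 is down to just 3 ⇒ r2c4=3.
Step 12. [r5c1∈{3}] r5c1's peers cover all but 3, so r5c1=3.
Step 13. [r3c1∈{1}] only 1 remains possible at r3c1, so r3c1=1.
Step 14. [r4c3∈{3}] only 3 remains possible at r4c3, so r4c3=3.
Step 15. [r5c4∈{5}] only 5 remains possible at r5c4. So r5c4=5.
Step 16. [r6c3∈{2}] r6c3 has the single candidate 2, so r6c3=2.
Step 17. [r5c6∈{2}] nothing but 2 survives at r5c6 ⇒ r5c6=2.

Answer: 2 3 4 6 1 5 / 5 1 6 3 2 4 / 1 2 5 4 3 6 / 6 4 3 2 5 1 / 3 6 1 5 4 2 / 4 5 2 1 6 3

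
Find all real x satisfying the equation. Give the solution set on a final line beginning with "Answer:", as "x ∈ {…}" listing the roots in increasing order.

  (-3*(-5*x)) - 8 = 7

Step 1. [(-3*(-5*x)) - 8 = 7] 8 comes off first (add 8) ⇒ sub: -3*(-5*x) = 15.
Step 2. [-3*(-5*x) = 15] -3 out front; divide by -3 ⇒ div: -5*x = -5.
Step 3. [-5*x = -5] -5·(inner) — divide through by -5, so div: x = 1.

Answer: x ∈ {1}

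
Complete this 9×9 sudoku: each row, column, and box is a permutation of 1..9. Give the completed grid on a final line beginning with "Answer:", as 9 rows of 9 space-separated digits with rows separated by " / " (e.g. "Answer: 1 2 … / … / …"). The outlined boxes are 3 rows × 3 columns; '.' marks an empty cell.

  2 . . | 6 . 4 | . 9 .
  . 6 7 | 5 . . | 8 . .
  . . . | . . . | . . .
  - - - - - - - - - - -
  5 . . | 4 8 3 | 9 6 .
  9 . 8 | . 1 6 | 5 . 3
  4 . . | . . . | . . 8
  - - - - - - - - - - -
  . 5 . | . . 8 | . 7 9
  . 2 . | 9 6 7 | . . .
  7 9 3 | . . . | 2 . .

Step 1. [r3c2∈{1,3,4,8}] in col 2, 4 fits only at r3c2. So r3c2=4.
Step 2. [r9c4∈{1}] nothing but 1 survives at r9c4 ⇒ r9c4=1.
Step 3. [r3c3∈{1,5,9}] r3c3 is the only open cell in col 3 admitting 9 ⇒ r3c3=9.
Step 4. [r9c9∈{4,5,6}] r9c9 is the only open cell in row 9 admitting 6, so r9c9=6.
Step 5. [r3c4∈{2,3,7,8}] in col 4, 8 fits only at r3c4, so r3c4=8.
Step 6. [r5c8∈{2,4}] row 5 places 4 nowhere but r5c8. So r5c8=4.
Step 7. [r5c4∈{2,7}] row 5 places 2 nowhere but r5c4, so r5c4=2.
Step 8. [r7c5∈{2,3,4}] in row 7, 2 fits only at r7c5 ⇒ r7c5=2.
Step 9. [r9c6∈{5}] r9c6 is down to just 5. So r9c6=5.
Step 10. [r6c2∈{1,3,7}] row 6 places 3 nowhere but r6c2 ⇒ r6c2=3.
Step 11. [r2c9∈{1,2,4}] in row 2, 4 fits only at r2c9 ⇒ r2c9=4.
Step 12. [r6c3∈{1,2,6}] across row 6, 6 lands solely at r6c3 ⇒ r6c3=6.
Step 13. [r6c8∈{1,2}] in row 6, 2 fits only at r6c8 ⇒ r6c8=2.
Step 14. [r6c7∈{1,7}] in row 6, 1 fits only at r6c7 ⇒ r6c7=1.
Step 15. [r3c9∈{1,2,5,7}] across col 9, 2 lands solely at r3c9 ⇒ r3c9=2.
Step 16. [r3c8∈{1,3,5}] 5 has one home in row 3: r3c8, so r3c8=5.
Step 17. [r6c5∈{5,7,9}] r6c5 is the only open cell in row 6 admitting 5, so r6c5=5.
Step 18. [r8c1∈{1,8}] r8c1 is the only open cell in col 1 admitting 8, so r8c1=8.
Step 19. [r2c6∈{1,2,9}] in row 2, 2 fits only at r2c6. So r2c6=2.
Step 20. [r4c9∈{7}] only 7 remains possible at r4c9, so r4c9=7.
Step 21. [r1c9∈{1}] r1c9 has the single candidate 1. So r1c9=1.
Step 22. [r2c8∈{3}] r2c8 is down to just 3. So r2c8=3.
Step 23. [r8c7∈{3,4}] across row 8, 3 lands solely at r8c7 ⇒ r8c7=3.
Step 24. [r2c1∈{1}] r2c1 has the single candidate 1 ⇒ r2c1=1.
Step 25. [r7c3∈{1,4}] r7c3 is the only open cell in row 7 admitting 1. So r7c3=1.
Step 26. [r1c5∈{3,7}] row 1 places 3 nowhere but r1c5. So r1c5=3.
Step 27. [r3c7∈{6,7}] r3c7 is the only open cell in row 3 admitting 6. So r3c7=6.
Step 28. [r4c3∈{2}] only 2 remains possible at r4c3, so r4c3=2.
Step 29. [r3c6∈{1}] r3c6's peers cover all but 1 ⇒ r3c6=1.
Step 30. [r1c7∈{7}] r1c7's peers cover all but 7, so r1c7=7.
Step 31. [r9c8∈{8}] r9c8 has the single candidate 8. So r9c8=8.
Step 32. [r7c7∈{4}] r7c7 is down to just 4. So r7c7=4.
Step 33. [r7c1∈{6}] r7c1 is down to just 6, so r7c1=6.
Step 34. [r3c5∈{7}] r3c5 has the single candidate 7. So r3c5=7.
Step 35. [r2c5∈{9}] r2c5 has the single candidate 9, so r2c5=9.
Step 36. [r6c4∈{7}] r6c4 has the single candidate 7, so r6c4=7.
Step 37. [r8c9∈{5}] r8c9 is down to just 5. So r8c9=5.
Step 38. [r1c3∈{5}] nothing but 5 survives at r1c3 ⇒ r1c3=5.
Step 39. [r5c2∈{7}] r5c2 is down to just 7. So r5c2=7.
Step 40. [r9c5∈{4}] nothing but 4 survives at r9c5, so r9c5=4.
Step 41. [r3c1∈{3}] only 3 remains possible at r3c1, so r3c1=3.
Step 42. [r7c4∈{3}] nothing but 3 survives at r7c4, so r7c4=3.
Step 43. [r8c8∈{1}] only 1 remains possible at r8c8, so r8c8=1.
Step 44. [r8c3∈{4}] only 4 remains possible at r8c3, so r8c3=4.
Step 45. [r4c2∈{1}] nothing but 1 survives at r4c2. So r4c2=1.
Step 46. [r1c2∈{8}] r1c2's peers cover all but 8 ⇒ r1c2=8.
Step 47. [r6c6∈{9}] r6c6 is down to just 9, so r6c6=9.

Answer: 2 8 5 6 3 4 7 9 1 / 1 6 7 5 9 2 8 3 4 / 3 4 9 8 7 1 6 5 2 / 5 1 2 4 8 3 9 6 7 / 9 7 8 2 1 6 5 4 3 / 4 3 6 7 5 9 1 2 8 / 6 5 1 3 2 8 4 7 9 / 8 2 4 9 6 7 3 1 5 / 7 9 3 1 4 5 2 8 6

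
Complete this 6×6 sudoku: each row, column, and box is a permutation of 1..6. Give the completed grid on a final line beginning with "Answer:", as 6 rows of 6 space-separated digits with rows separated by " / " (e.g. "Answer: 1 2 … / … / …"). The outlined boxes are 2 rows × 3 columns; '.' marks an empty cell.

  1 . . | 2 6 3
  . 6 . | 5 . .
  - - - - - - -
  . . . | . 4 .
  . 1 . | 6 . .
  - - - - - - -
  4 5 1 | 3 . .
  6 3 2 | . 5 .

Step 1. [r4c3∈{3,4,5}] row 4 places 4 nowhere but r4c3. So r4c3=4.
Step 2. [r2c1∈{2,3}] r2c1 is the only open cell in row 2 admitting 2. So r2c1=2.
Step 3. [r2c6∈{1,4}] 4 has one home in row 2: r2c6, so r2c6=4.
Step 4. [r3c3∈{3,5,6}] across row 3, 6 lands solely at r3c3, so r3c3=6.
Step 5. [r6c6∈{1}] r6c6's peers cover all but 1. So r6c6=1.
Step 6. [r5c5∈{2}] r5c5 is down to just 2, so r5c5=2.
Step 7. [r3c1∈{3,5}] across row 3, 3 lands solely at r3c1 ⇒ r3c1=3.
Step 8. [r4c6∈{2,5}] in row 4, 2 fits only at r4c6. So r4c6=2.
Step 9. [r4c5∈{3}] r4c5's peers cover all but 3. So r4c5=3.
Step 10. [r3c4∈{1}] only 1 remains possible at r3c4, so r3c4=1.
Step 11. [r1c2∈{4}] only 4 remains possible at r1c2, so r1c2=4.
Step 12. [r2c3∈{3}] r2c3's peers cover all but 3. So r2c3=3.
Step 13. [r2c5∈{1}] r2c5's peers cover all but 1 ⇒ r2c5=1.
Step 14. [r3c6∈{5}] nothing but 5 survives at r3c6, so r3c6=5.
Step 15. [r3c2∈{2}] nothing but 2 survives at r3c2. So r3c2=2.
Step 16. [r4c1∈{5}] r4c1's peers cover all but 5 ⇒ r4c1=5.
Step 17. [r5c6∈{6}] only 6 remains possible at r5c6. So r5c6=6.
Step 18. [r6c4∈{4}] r6c4 is down to just 4 ⇒ r6c4=4.
Step 19. [r1c3∈{5}] r1c3 is down to just 5, so r1c3=5.

Answer: 1 4 5 2 6 3 / 2 6 3 5 1 4 / 3 2 6 1 4 5 / 5 1 4 6 3 2 / 4 5 1 3 2 6 / 6 3 2 4 5 1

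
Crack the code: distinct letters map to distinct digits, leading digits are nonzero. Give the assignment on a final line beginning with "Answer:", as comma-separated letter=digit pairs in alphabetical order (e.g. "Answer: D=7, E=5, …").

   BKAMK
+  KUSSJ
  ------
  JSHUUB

Step 1. [col 1: K + J ≡ B (mod 10)] no forcing yet in column 1 (carry-in 0); K=6 is free and consistent — try it, so K=6.
Step 2. [col 1: K + J ≡ B (mod 10)] column 1 (K + J ≡ B (mod 10), carry-in 0) doesn't pin B yet; pick B=7 and continue. So B=7.
Step 3. [col 1: K + J ≡ B (mod 10)] from column 1 (K=6, B=7, carry-in 0, digits 6,7 already taken and all letters distinct): J must equal 1. So J=1.
Step 4. [col 2: M + S ≡ U (mod 10)] no forcing yet in column 2 (carry-in 0); S=4 is free and consistent — try it ⇒ S=4.
Step 5. [col 2: M + S ≡ U (mod 10)] M=9 is one option consistent with column 2 (M + S ≡ U (mod 10), carry-in 0) — take it. So M=9.
Step 6. [col 2: M + S ≡ U (mod 10)] column 2 reads M+S+carry(0)=U with M=9, S=4; with digits 1,4,6,7,9 already taken and all letters distinct, the only value for U is 3. So U=3.
Step 7. [col 3: A + S ≡ U (mod 10)] from column 3 (S=4, U=3, carry-in 1, digits 1,3,4,6,7,9 already taken and all letters distinct): A must equal 8, so A=8.
Step 8. [col 4: K + U ≡ H (mod 10)] column 4: given K=6, U=3, carry-in 1, and digits 1,3,4,6,7,8,9 already taken and all letters distinct, K+U≡H (mod 10) forces H=0, so H=0.

Answer: A=8, B=7, H=0, J=1, K=6, M=9, S=4, U=3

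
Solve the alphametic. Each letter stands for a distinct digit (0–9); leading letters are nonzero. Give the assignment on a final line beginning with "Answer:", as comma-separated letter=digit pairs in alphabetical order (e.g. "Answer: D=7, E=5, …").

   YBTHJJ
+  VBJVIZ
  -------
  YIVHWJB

Step 1. [col 1: J + Z ≡ B (mod 10)] no forcing yet in column 1 (carry-in 0); J=2 is free and consistent — try it ⇒ J=2.
Step 2. [col 1: J + Z ≡ B (mod 10)] no forcing yet in column 1 (carry-in 0); B=9 is free and consistent — try it ⇒ B=9.
Step 3. [Y] adding two 6-digit numbers gives at most 6+1 digits, and here it does — Y is that final carry and must be 1 ⇒ Y=1.
Step 4. [col 1: J + Z ≡ B (mod 10)] from column 1 (J=2, B=9, carry-in 0, digits 1,2,9 already taken and all letters distinct): Z must equal 7, so Z=7.
Step 5. [col 2: J + I ≡ J (mod 10)] in column 2 we have J+I≡J with carry-in 0; given J=2 and digits 1,2,7,9 already taken and all letters distinct, that pins I to 0, so I=0.
Step 6. [col 3: H + V ≡ W (mod 10)] H=6 is one option consistent with column 3 (H + V ≡ W (mod 10), carry-in 0) — take it, so H=6.
Step 7. [col 3: H + V ≡ W (mod 10)] from column 3 (H=6, carry-in 0, digits 0,1,2,6,7,9 already taken and all letters distinct): W must equal 4, so W=4.
Step 8. [col 3: H + V ≡ W (mod 10)] column 3 reads H+V+carry(0)=W with H=6, W=4; with digits 0,1,2,4,6,7,9 already taken and all letters distinct, the only value for V is 8, so V=8.
Step 9. [col 4: T + J ≡ H (mod 10)] from column 4 (J=2, H=6, carry-in 1, digits 0,1,2,4,6,7,8,9 already taken and all letters distinct): T must equal 3 ⇒ T=3.

Answer: B=9, H=6, I=0, J=2, T=3, V=8, W=4, Y=1, Z=7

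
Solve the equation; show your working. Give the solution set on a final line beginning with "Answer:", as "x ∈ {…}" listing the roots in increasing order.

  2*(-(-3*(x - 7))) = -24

Step 1. [2*(-(-3*(x - 7))) = -24] LHS = 2·(…); ÷2 both sides. So div: -(-3*(x - 7)) = -12.
Step 2. [-(-3*(x - 7)) = -12] LHS negated; negate both sides ⇒ neg: -3*(x - 7) = 12.
Step 3. [-3*(x - 7) = 12] -3 out front; divide by -3, so div: x - 7 = -4.
Step 4. [x - 7 = -4] -7 is outermost — add 7 both sides, so sub: x = 3.

Answer: x ∈ {3}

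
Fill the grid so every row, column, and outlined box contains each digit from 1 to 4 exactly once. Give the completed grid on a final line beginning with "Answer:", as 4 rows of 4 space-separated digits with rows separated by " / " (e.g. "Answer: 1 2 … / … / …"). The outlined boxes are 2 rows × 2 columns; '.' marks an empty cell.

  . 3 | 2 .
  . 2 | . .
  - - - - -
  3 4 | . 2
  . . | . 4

Step 1. [r1c4∈{1}] r1c4 is down to just 1. So r1c4=1.
Step 2. [r2c3∈{3,4}] in col 3, 4 fits only at r2c3 ⇒ r2c3=4.
Step 3. [r4c2∈{1}] only 1 remains possible at r4c2, so r4c2=1.
Step 4. [r4c3∈{3}] r4c3 has the single candidate 3, so r4c3=3.
Step 5. [r3c3∈{1}] r3c3's peers cover all but 1, so r3c3=1.
Step 6. [r2c4∈{3}] only 3 remains possible at r2c4, so r2c4=3.
Step 7. [r4c1∈{2}] nothing but 2 survives at r4c1 ⇒ r4c1=2.
Step 8. [r2c1∈{1}] r2c1 has the single candidate 1 ⇒ r2c1=1.
Step 9. [r1c1∈{4}] only 4 remains possible at r1c1. So r1c1=4.

Answer: 4 3 2 1 / 1 2 4 3 / 3 4 1 2 / 2 1 3 4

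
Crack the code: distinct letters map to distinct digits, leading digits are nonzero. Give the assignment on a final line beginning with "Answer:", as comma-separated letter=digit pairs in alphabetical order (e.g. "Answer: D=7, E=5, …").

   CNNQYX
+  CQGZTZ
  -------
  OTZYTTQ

Step 1. [col 1: X + Z ≡ Q (mod 10)] no forcing yet in column 1 (carry-in 0); X=3 is free and consistent — try it. So X=3.
Step 2. [col 1: X + Z ≡ Q (mod 10)] no forcing yet in column 1 (carry-in 0); Q=5 is free and consistent — try it, so Q=5.
Step 3. [O] O is the leading digit of a 7-digit sum of two 6-digit numbers; the final carry is exactly 1, so O=1.
Step 4. [col 1: X + Z ≡ Q (mod 10)] column 1: given X=3, Q=5, carry-in 0, and digits 1,3,5 already taken and all letters distinct, X+Z≡Q (mod 10) forces Z=2. So Z=2.
Step 5. [col 2: Y + T ≡ T (mod 10)] column 2: given nothing yet, carry-in 0, and digits 1,2,3,5 already taken and all letters distinct, Y+T≡T (mod 10) forces Y=0, so Y=0.
Step 6. [col 2: Y + T ≡ T (mod 10)] several values work for T in column 2 (Y + T ≡ T (mod 10), carry-in 0); try T=7 ⇒ T=7.
Step 7. [col 4: N + G ≡ Y (mod 10)] no forcing yet in column 4 (carry-in 0); G=4 is free and consistent — try it, so G=4.
Step 8. [col 4: N + G ≡ Y (mod 10)] from column 4 (G=4, Y=0, carry-in 0, digits 0,1,2,3,4,5,7 already taken and all letters distinct): N must equal 6, so N=6.
Step 9. [col 6: C + C ≡ T (mod 10)] in column 6 we have C+C≡T with carry-in 1; given T=7 and digits 0,1,2,3,4,5,6,7 already taken and all letters distinct, that pins C to 8 ⇒ C=8.

Answer: C=8, G=4, N=6, O=1, Q=5, T=7, X=3, Y=0, Z=2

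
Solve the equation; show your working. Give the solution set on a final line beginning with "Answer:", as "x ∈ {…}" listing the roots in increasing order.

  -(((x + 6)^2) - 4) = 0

Step 1. [-(((x + 6)^2) - 4) = 0] leading − — multiply by −1. So neg: ((x + 6)^2) - 4 = 0.
Step 2. [((x + 6)^2) - 4 = 0] peel the -4: add 4 from each side, so sub: (x + 6)^2 = 4.
Step 3. [(x + 6)^2 = 4] LHS squared, RHS 4 ≥ 0: apply √ (±), so sqrt: x + 6 = 2 or -2.
Step 4. [x + 6 = 2 or -2] the outer +6 inverts by subtracting 6 ⇒ sub: x = -4 or -8.

Answer: x ∈ {-8, -4}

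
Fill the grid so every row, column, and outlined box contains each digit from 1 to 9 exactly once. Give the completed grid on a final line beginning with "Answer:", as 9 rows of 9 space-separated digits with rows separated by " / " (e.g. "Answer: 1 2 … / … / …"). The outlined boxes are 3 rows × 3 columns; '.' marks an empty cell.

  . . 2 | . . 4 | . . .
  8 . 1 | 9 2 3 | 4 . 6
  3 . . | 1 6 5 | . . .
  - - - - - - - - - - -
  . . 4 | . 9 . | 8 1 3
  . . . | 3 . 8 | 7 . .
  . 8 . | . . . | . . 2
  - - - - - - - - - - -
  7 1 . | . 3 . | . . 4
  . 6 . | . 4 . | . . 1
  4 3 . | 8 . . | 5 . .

Step 1. [r9c3∈{9}] r9c3 has the single candidate 9, so r9c3=9.
Step 2. [r8c1∈{2,5}] r8c1 is the only open cell in box 7 admitting 2, so r8c1=2.
Step 3. [r1c4∈{7}] r1c4 is down to just 7. So r1c4=7.
Step 4. [r3c3∈{7}] r3c3 is down to just 7, so r3c3=7.
Step 5. [r1c1∈{5,6,9}] across row 1, 6 lands solely at r1c1. So r1c1=6.
Step 6. [r4c1∈{5}] nothing but 5 survives at r4c1 ⇒ r4c1=5.
Step 7. [r5c8∈{4,5,6,9}] 4 has one home in row 5: r5c8 ⇒ r5c8=4.
Step 8. [r9c9∈{7}] r9c9 is down to just 7, so r9c9=7.
Step 9. [r6c5∈{1,5,7}] r6c5 is the only open cell in col 5 admitting 7, so r6c5=7.
Step 10. [r8c4∈{5}] nothing but 5 survives at r8c4. So r8c4=5.
Step 11. [r6c8∈{5,6,9}] 5 has one home in row 6: r6c8 ⇒ r6c8=5.
Step 12. [r5c9∈{9}] nothing but 9 survives at r5c9. So r5c9=9.
Step 13. [r6c7∈{6}] r6c7 is down to just 6 ⇒ r6c7=6.
Step 14. [r3c9∈{8}] only 8 remains possible at r3c9. So r3c9=8.
Step 15. [r6c6∈{1}] r6c6 is down to just 1. So r6c6=1.
Step 16. [r1c7∈{1,3,9}] row 1 places 1 nowhere but r1c7. So r1c7=1.
Step 17. [r1c8∈{3,9}] 3 has one home in row 1: r1c8. So r1c8=3.
Step 18. [r8c3∈{8}] nothing but 8 survives at r8c3 ⇒ r8c3=8.
Step 19. [r8c8∈{9}] r8c8 is down to just 9. So r8c8=9.
Step 20. [r7c7∈{2}] r7c7's peers cover all but 2. So r7c7=2.
Step 21. [r7c4∈{6}] r7c4 has the single candidate 6. So r7c4=6.
Step 22. [r4c4∈{2}] nothing but 2 survives at r4c4, so r4c4=2.
Step 23. [r1c2∈{5,9}] r1c2 is the only open cell in row 1 admitting 9, so r1c2=9.
Step 24. [r2c8∈{7}] r2c8's peers cover all but 7, so r2c8=7.
Step 25. [r7c3∈{5}] nothing but 5 survives at r7c3. So r7c3=5.
Step 26. [r1c5∈{8}] only 8 remains possible at r1c5. So r1c5=8.
Step 27. [r3c8∈{2}] r3c8 has the single candidate 2 ⇒ r3c8=2.
Step 28. [r9c5∈{1}] r9c5 has the single candidate 1. So r9c5=1.
Step 29. [r4c2∈{7}] only 7 remains possible at r4c2. So r4c2=7.
Step 30. [r6c4∈{4}] r6c4's peers cover all but 4. So r6c4=4.
Step 31. [r2c2∈{5}] nothing but 5 survives at r2c2. So r2c2=5.
Step 32. [r9c8∈{6}] r9c8 has the single candidate 6. So r9c8=6.
Step 33. [r8c7∈{3}] r8c7 has the single candidate 3, so r8c7=3.
Step 34. [r5c3∈{6}] r5c3's peers cover all but 6, so r5c3=6.
Step 35. [r1c9∈{5}] r1c9's peers cover all but 5, so r1c9=5.
Step 36. [r7c8∈{8}] nothing but 8 survives at r7c8 ⇒ r7c8=8.
Step 37. [r3c2∈{4}] nothing but 4 survives at r3c2, so r3c2=4.
Step 38. [r3c7∈{9}] r3c7 has the single candidate 9 ⇒ r3c7=9.
Step 39. [r4c6∈{6}] r4c6's peers cover all but 6. So r4c6=6.
Step 40. [r8c6∈{7}] r8c6 is down to just 7, so r8c6=7.
Step 41. [r7c6∈{9}] r7c6 is down to just 9. So r7c6=9.
Step 42. [r5c1∈{1}] r5c1 is down to just 1. So r5c1=1.
Step 43. [r6c3∈{3}] r6c3 has the single candidate 3. So r6c3=3.
Step 44. [r9c6∈{2}] only 2 remains possible at r9c6. So r9c6=2.
Step 45. [r5c5∈{5}] r5c5 has the single candidate 5 ⇒ r5c5=5.
Step 46. [r6c1∈{9}] only 9 remains possible at r6c1, so r6c1=9.
Step 47. [r5c2∈{2}] nothing but 2 survives at r5c2. So r5c2=2.

Answer: 6 9 2 7 8 4 1 3 5 / 8 5 1 9 2 3 4 7 6 / 3 4 7 1 6 5 9 2 8 / 5 7 4 2 9 6 8 1 3 / 1 2 6 3 5 8 7 4 9 / 9 8 3 4 7 1 6 5 2 / 7 1 5 6 3 9 2 8 4 / 2 6 8 5 4 7 3 9 1 / 4 3 9 8 1 2 5 6 7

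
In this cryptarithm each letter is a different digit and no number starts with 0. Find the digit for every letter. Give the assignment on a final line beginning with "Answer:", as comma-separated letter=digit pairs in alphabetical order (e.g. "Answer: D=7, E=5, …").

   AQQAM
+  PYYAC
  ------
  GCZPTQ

Step 1. [col 1: M + C ≡ Q (mod 10)] several values work for Q in column 1 (M + C ≡ Q (mod 10), carry-in 0); try Q=3 ⇒ Q=3.
Step 2. [G] adding two 5-digit numbers gives at most 5+1 digits, and here it does — G is that final carry and must be 1 ⇒ G=1.
Step 3. [col 1: M + C ≡ Q (mod 10)] several values work for C in column 1 (M + C ≡ Q (mod 10), carry-in 0); try C=4 ⇒ C=4.
Step 4. [col 1: M + C ≡ Q (mod 10)] column 1 reads M+C+carry(0)=Q with C=4, Q=3; with digits 1,3,4 already taken and all letters distinct, the only value for M is 9 ⇒ M=9.
Step 5. [col 2: A + A ≡ T (mod 10)] no forcing yet in column 2 (carry-in 1); A=8 is free and consistent — try it, so A=8.
Step 6. [col 2: A + A ≡ T (mod 10)] column 2 reads A+A+carry(1)=T with A=8; with digits 1,3,4,8,9 already taken and all letters distinct, the only value for T is 7. So T=7.
Step 7. [col 3: Q + Y ≡ P (mod 10)] several values work for P in column 3 (Q + Y ≡ P (mod 10), carry-in 1); try P=6, so P=6.
Step 8. [col 3: Q + Y ≡ P (mod 10)] column 3: given Q=3, P=6, carry-in 1, and digits 1,3,4,6,7,8,9 already taken and all letters distinct, Q+Y≡P (mod 10) forces Y=2 ⇒ Y=2.
Step 9. [col 4: Q + Y ≡ Z (mod 10)] column 4: given Q=3, Y=2, carry-in 0, and digits 1,2,3,4,6,7,8,9 already taken and all letters distinct, Q+Y≡Z (mod 10) forces Z=5 ⇒ Z=5.

Answer: A=8, C=4, G=1, M=9, P=6, Q=3, T=7, Y=2, Z=5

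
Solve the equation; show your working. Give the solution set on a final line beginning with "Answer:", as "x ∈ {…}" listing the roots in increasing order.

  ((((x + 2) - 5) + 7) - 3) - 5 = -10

Step 1. [((((x + 2) - 5) + 7) - 3) - 5 = -10] add 5: x sits inside (… - 5) ⇒ sub: (((x + 2) - 5) + 7) - 3 = -5.
Step 2. [(((x + 2) - 5) + 7) - 3 = -5] the outer -3 inverts by adding 3 ⇒ sub: ((x + 2) - 5) + 7 = -2.
Step 3. [((x + 2) - 5) + 7 = -2] +7 is outermost — subtract 7 both sides, so sub: (x + 2) - 5 = -9.
Step 4. [(x + 2) - 5 = -9] peel the -5: add 5 from each side. So sub: x + 2 = -4.
Step 5. [x + 2 = -4] the outer +2 inverts by subtracting 2. So sub: x = -6.

Answer: x ∈ {-6}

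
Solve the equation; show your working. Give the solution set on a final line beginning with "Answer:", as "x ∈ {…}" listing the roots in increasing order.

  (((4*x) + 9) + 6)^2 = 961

Step 1. [(((4*x) + 9) + 6)^2 = 961] 961 ≥ 0, LHS is (·)² — take ±√. So sqrt: ((4*x) + 9) + 6 = 31 or -31.
Step 2. [((4*x) + 9) + 6 = 31 or -31] +6 is outermost — subtract 6 both sides ⇒ sub: (4*x) + 9 = 25 or -37.
Step 3. [(4*x) + 9 = 25 or -37] +9 is outermost — subtract 9 both sides, so sub: 4*x = 16 or -46.
Step 4. [4*x = 16 or -46] divide by the outer 4 ⇒ div: x = 4 or -23/2.

Answer: x ∈ {-23/2, 4}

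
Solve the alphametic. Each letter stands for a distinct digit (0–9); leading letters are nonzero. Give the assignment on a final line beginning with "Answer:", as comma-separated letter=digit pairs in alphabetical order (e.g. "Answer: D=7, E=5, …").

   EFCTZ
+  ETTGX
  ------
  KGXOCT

Step 1. [col 1: Z + X ≡ T (mod 10)] several values work for T in column 1 (Z + X ≡ T (mod 10), carry-in 0); try T=6. So T=6.
Step 2. [col 1: Z + X ≡ T (mod 10)] X=2 is one option consistent with column 1 (Z + X ≡ T (mod 10), carry-in 0) — take it, so X=2.
Step 3. [K] adding two 5-digit numbers gives at most 5+1 digits, and here it does — K is that final carry and must be 1, so K=1.
Step 4. [col 1: Z + X ≡ T (mod 10)] column 1 reads Z+X+carry(0)=T with X=2, T=6; with digits 1,2,6 already taken and all letters distinct, the only value for Z is 4 ⇒ Z=4.
Step 5. [col 2: T + G ≡ C (mod 10)] column 2 (T + G ≡ C (mod 10), carry-in 0) doesn't pin G yet; pick G=7 and continue, so G=7.
Step 6. [col 2: T + G ≡ C (mod 10)] from column 2 (T=6, G=7, carry-in 0, digits 1,2,4,6,7 already taken and all letters distinct): C must equal 3 ⇒ C=3.
Step 7. [col 3: C + T ≡ O (mod 10)] in column 3 we have C+T≡O with carry-in 1; given C=3, T=6 and digits 1,2,3,4,6,7 already taken and all letters distinct, that pins O to 0 ⇒ O=0.
Step 8. [col 4: F + T ≡ X (mod 10)] column 4: given T=6, X=2, carry-in 1, and digits 0,1,2,3,4,6,7 already taken and all letters distinct, F+T≡X (mod 10) forces F=5, so F=5.
Step 9. [col 5: E + E ≡ G (mod 10)] in column 5 we have E+E≡G with carry-in 1; given G=7 and digits 0,1,2,3,4,5,6,7 already taken and all letters distinct, that pins E to 8, so E=8.

Answer: C=3, E=8, F=5, G=7, K=1, O=0, T=6, X=2, Z=4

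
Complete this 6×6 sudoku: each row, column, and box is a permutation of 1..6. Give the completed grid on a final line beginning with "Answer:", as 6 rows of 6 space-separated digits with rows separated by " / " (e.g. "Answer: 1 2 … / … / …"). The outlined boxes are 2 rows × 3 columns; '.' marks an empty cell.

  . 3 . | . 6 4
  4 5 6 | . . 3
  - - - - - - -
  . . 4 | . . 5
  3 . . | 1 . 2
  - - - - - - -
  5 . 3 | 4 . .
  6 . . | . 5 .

Step 1. [r6c6∈{1}] r6c6 has the single candidate 1. So r6c6=1.
Step 2. [r6c3∈{2}] nothing but 2 survives at r6c3. So r6c3=2.
Step 3. [r1c1∈{1,2}] in box 1, 2 fits only at r1c1 ⇒ r1c1=2.
Step 4. [r3c4∈{3,6}] in col 4, 6 fits only at r3c4. So r3c4=6.
Step 5. [r2c5∈{1,2}] row 2 places 1 nowhere but r2c5. So r2c5=1.
Step 6. [r5c2∈{1}] r5c2's peers cover all but 1. So r5c2=1.
Step 7. [r3c5∈{3}] only 3 remains possible at r3c5 ⇒ r3c5=3.
Step 8. [r4c3∈{5}] only 5 remains possible at r4c3 ⇒ r4c3=5.
Step 9. [r6c2∈{4}] only 4 remains possible at r6c2, so r6c2=4.
Step 10. [r4c5∈{4}] nothing but 4 survives at r4c5 ⇒ r4c5=4.
Step 11. [r1c4∈{5}] nothing but 5 survives at r1c4. So r1c4=5.
Step 12. [r1c3∈{1}] r1c3's peers cover all but 1, so r1c3=1.
Step 13. [r5c5∈{2}] r5c5's peers cover all but 2. So r5c5=2.
Step 14. [r6c4∈{3}] r6c4's peers cover all but 3. So r6c4=3.
Step 15. [r2c4∈{2}] only 2 remains possible at r2c4 ⇒ r2c4=2.
Step 16. [r3c1∈{1}] r3c1 is down to just 1 ⇒ r3c1=1.
Step 17. [r4c2∈{6}] only 6 remains possible at r4c2 ⇒ r4c2=6.
Step 18. [r5c6∈{6}] r5c6 has the single candidate 6, so r5c6=6.
Step 19. [r3c2∈{2}] r3c2 is down to just 2, so r3c2=2.

Answer: 2 3 1 5 6 4 / 4 5 6 2 1 3 / 1 2 4 6 3 5 / 3 6 5 1 4 2 / 5 1 3 4 2 6 / 6 4 2 3 5 1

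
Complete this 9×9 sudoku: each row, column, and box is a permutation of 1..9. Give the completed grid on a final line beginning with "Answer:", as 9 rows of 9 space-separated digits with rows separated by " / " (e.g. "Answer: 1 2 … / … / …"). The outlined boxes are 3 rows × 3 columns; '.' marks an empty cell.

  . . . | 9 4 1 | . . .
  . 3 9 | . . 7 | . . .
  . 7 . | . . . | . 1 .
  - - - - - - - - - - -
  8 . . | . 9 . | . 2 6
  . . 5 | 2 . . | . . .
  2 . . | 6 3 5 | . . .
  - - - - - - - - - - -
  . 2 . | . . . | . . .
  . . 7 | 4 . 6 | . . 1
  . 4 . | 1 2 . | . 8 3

Step 1. [r4c7∈{1,3,4,5,7}] 5 has one home in row 4: r4c7 ⇒ r4c7=5.
Step 2. [r5c1∈{1,3,4,6,7,9}] r5c1 is the only open cell in col 1 admitting 7, so r5c1=7.
Step 3. [r9c1∈{5,6,9}] in row 9, 5 fits only at r9c1 ⇒ r9c1=5.
Step 4. [r1c1∈{6}] nothing but 6 survives at r1c1, so r1c1=6.
Step 5. [r9c7∈{6,7,9}] across row 9, 7 lands solely at r9c7, so r9c7=7.
Step 6. [r3c6∈{2,3,8}] col 6 places 2 nowhere but r3c6, so r3c6=2.
Step 7. [r7c6∈{3,8,9}] across col 6, 3 lands solely at r7c6, so r7c6=3.
Step 8. [r5c6∈{4,8}] in col 6, 8 fits only at r5c6. So r5c6=8.
Step 9. [r3c1∈{4}] r3c1's peers cover all but 4 ⇒ r3c1=4.
Step 10. [r3c3∈{8}] r3c3 has the single candidate 8 ⇒ r3c3=8.
Step 11. [r4c2∈{1}] nothing but 1 survives at r4c2. So r4c2=1.
Step 12. [r6c2∈{9}] r6c2 has the single candidate 9. So r6c2=9.
Step 13. [r6c3∈{4}] only 4 remains possible at r6c3 ⇒ r6c3=4.
Step 14. [r8c7∈{2,9}] in row 8, 2 fits only at r8c7 ⇒ r8c7=2.
Step 15. [r2c9∈{2,4,5,8}] 2 has one home in row 2: r2c9, so r2c9=2.
Step 16. [r7c5∈{5,7,8}] r7c5 is the only open cell in col 5 admitting 7 ⇒ r7c5=7.
Step 17. [r7c4∈{5,8}] row 7 places 8 nowhere but r7c4 ⇒ r7c4=8.
Step 18. [r2c4∈{5}] r2c4's peers cover all but 5 ⇒ r2c4=5.
Step 19. [r3c9∈{5,9}] row 3 places 5 nowhere but r3c9, so r3c9=5.
Step 20. [r7c8∈{4,5,6,9}] r7c8 is the only open cell in row 7 admitting 5. So r7c8=5.
Step 21. [r7c7∈{4,6,9}] r7c7 is the only open cell in box 9 admitting 6. So r7c7=6.
Step 22. [r8c8∈{9}] r8c8 is down to just 9. So r8c8=9.
Step 23. [r6c8∈{7}] r6c8 has the single candidate 7. So r6c8=7.
Step 24. [r1c8∈{3}] r1c8 has the single candidate 3. So r1c8=3.
Step 25. [r5c7∈{1,3,4,9}] r5c7 is the only open cell in row 5 admitting 3 ⇒ r5c7=3.
Step 26. [r1c7∈{8}] only 8 remains possible at r1c7, so r1c7=8.
Step 27. [r5c8∈{4}] only 4 remains possible at r5c8. So r5c8=4.
Step 28. [r2c1∈{1}] r2c1's peers cover all but 1. So r2c1=1.
Step 29. [r2c5∈{6,8}] 8 has one home in row 2: r2c5. So r2c5=8.
Step 30. [r7c9∈{4}] r7c9 is down to just 4 ⇒ r7c9=4.
Step 31. [r9c6∈{9}] only 9 remains possible at r9c6 ⇒ r9c6=9.
Step 32. [r5c2∈{6}] r5c2's peers cover all but 6, so r5c2=6.
Step 33. [r1c2∈{5}] r1c2 has the single candidate 5 ⇒ r1c2=5.
Step 34. [r4c6∈{4}] only 4 remains possible at r4c6, so r4c6=4.
Step 35. [r2c8∈{6}] nothing but 6 survives at r2c8. So r2c8=6.
Step 36. [r9c3∈{6}] nothing but 6 survives at r9c3. So r9c3=6.
Step 37. [r8c5∈{5}] nothing but 5 survives at r8c5 ⇒ r8c5=5.
Step 38. [r3c7∈{9}] r3c7 is down to just 9 ⇒ r3c7=9.
Step 39. [r7c1∈{9}] r7c1 is down to just 9. So r7c1=9.
Step 40. [r6c9∈{8}] r6c9 is down to just 8, so r6c9=8.
Step 41. [r4c3∈{3}] nothing but 3 survives at r4c3, so r4c3=3.
Step 42. [r7c3∈{1}] r7c3 is down to just 1, so r7c3=1.
Step 43. [r8c2∈{8}] r8c2's peers cover all but 8. So r8c2=8.
Step 44. [r3c5∈{6}] r3c5 has the single candidate 6 ⇒ r3c5=6.
Step 45. [r4c4∈{7}] r4c4 has the single candidate 7 ⇒ r4c4=7.
Step 46. [r8c1∈{3}] r8c1's peers cover all but 3 ⇒ r8c1=3.
Step 47. [r1c9∈{7}] r1c9 has the single candidate 7, so r1c9=7.
Step 48. [r6c7∈{1}] r6c7's peers cover all but 1 ⇒ r6c7=1.
Step 49. [r5c5∈{1}] r5c5 has the single candidate 1. So r5c5=1.
Step 50. [r5c9∈{9}] r5c9's peers cover all but 9. So r5c9=9.
Step 51. [r3c4∈{3}] r3c4 has the single candidate 3. So r3c4=3.
Step 52. [r1c3∈{2}] r1c3's peers cover all but 2, so r1c3=2.
Step 53. [r2c7∈{4}] r2c7 is down to just 4 ⇒ r2c7=4.

Answer: 6 5 2 9 4 1 8 3 7 / 1 3 9 5 8 7 4 6 2 / 4 7 8 3 6 2 9 1 5 / 8 1 3 7 9 4 5 2 6 / 7 6 5 2 1 8 3 4 9 / 2 9 4 6 3 5 1 7 8 / 9 2 1 8 7 3 6 5 4 / 3 8 7 4 5 6 2 9 1 / 5 4 6 1 2 9 7 8 3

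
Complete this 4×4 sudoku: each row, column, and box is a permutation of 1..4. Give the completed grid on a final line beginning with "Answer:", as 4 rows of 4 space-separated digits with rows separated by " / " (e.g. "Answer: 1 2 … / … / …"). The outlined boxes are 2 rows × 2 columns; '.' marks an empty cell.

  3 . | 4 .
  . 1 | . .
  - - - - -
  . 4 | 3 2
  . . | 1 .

Step 1. [r4c1∈{2}] nothing but 2 survives at r4c1, so r4c1=2.
Step 2. [r3c1∈{1}] only 1 remains possible at r3c1, so r3c1=1.
Step 3. [r2c4∈{3}] r2c4 has the single candidate 3 ⇒ r2c4=3.
Step 4. [r4c2∈{3}] only 3 remains possible at r4c2, so r4c2=3.
Step 5. [r1c4∈{1}] only 1 remains possible at r1c4, so r1c4=1.
Step 6. [r2c3∈{2}] nothing but 2 survives at r2c3. So r2c3=2.
Step 7. [r2c1∈{4}] nothing but 4 survives at r2c1. So r2c1=4.
Step 8. [r1c2∈{2}] r1c2's peers cover all but 2. So r1c2=2.
Step 9. [r4c4∈{4}] nothing but 4 survives at r4c4 ⇒ r4c4=4.

Answer: 3 2 4 1 / 4 1 2 3 / 1 4 3 2 / 2 3 1 4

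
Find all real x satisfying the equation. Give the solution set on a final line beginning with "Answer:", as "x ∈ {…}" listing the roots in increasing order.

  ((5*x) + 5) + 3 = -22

Step 1. [((5*x) + 5) + 3 = -22] peel the +3: subtract 3 from each side. So sub: (5*x) + 5 = -25.
Step 2. [(5*x) + 5 = -25] common factor 5 (LHS and -25) — divide through, so factor: x + 1 = -5.
Step 3. [x + 1 = -5] the outer +1 inverts by subtracting 1, so sub: x = -6.

Answer: x ∈ {-6}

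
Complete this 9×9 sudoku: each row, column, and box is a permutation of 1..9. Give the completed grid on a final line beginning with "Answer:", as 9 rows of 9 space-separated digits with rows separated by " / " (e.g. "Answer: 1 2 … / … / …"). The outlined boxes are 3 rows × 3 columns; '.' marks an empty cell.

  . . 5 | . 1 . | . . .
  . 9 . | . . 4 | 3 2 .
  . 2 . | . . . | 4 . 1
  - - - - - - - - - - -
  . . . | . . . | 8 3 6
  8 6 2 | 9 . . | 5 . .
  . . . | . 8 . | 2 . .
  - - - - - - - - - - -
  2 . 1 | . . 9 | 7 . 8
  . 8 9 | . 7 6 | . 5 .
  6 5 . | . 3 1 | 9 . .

Step 1. [r6c4∈{1,3,4,5,6,7}] row 6 places 6 nowhere but r6c4, so r6c4=6.
Step 2. [r9c8∈{4}] r9c8 is down to just 4 ⇒ r9c8=4.
Step 3. [r4c4∈{1,2,4,5,7}] 1 has one home in col 4: r4c4, so r4c4=1.
Step 4. [r6c2∈{1,3,4,7}] r6c2 is the only open cell in col 2 admitting 1 ⇒ r6c2=1.
Step 5. [r9c3∈{7}] r9c3 is down to just 7 ⇒ r9c3=7.
Step 6. [r4c3∈{4}] r4c3's peers cover all but 4 ⇒ r4c3=4.
Step 7. [r5c6∈{3,7}] row 5 places 3 nowhere but r5c6, so r5c6=3.
Step 8. [r4c2∈{7}] r4c2's peers cover all but 7. So r4c2=7.
Step 9. [r6c6∈{5,7}] r6c6 is the only open cell in box 5 admitting 7, so r6c6=7.
Step 10. [r6c8∈{9}] only 9 remains possible at r6c8, so r6c8=9.
Step 11. [r9c4∈{2,8}] r9c4 is the only open cell in row 9 admitting 8 ⇒ r9c4=8.
Step 12. [r7c2∈{3,4}] r7c2 is the only open cell in row 7 admitting 3 ⇒ r7c2=3.
Step 13. [r8c4∈{2,4}] r8c4 is the only open cell in box 8 admitting 2. So r8c4=2.
Step 14. [r2c9∈{5,7}] r2c9 is the only open cell in col 9 admitting 5 ⇒ r2c9=5.
Step 15. [r2c4∈{7}] r2c4's peers cover all but 7, so r2c4=7.
Step 16. [r3c5∈{5,6,9}] 9 has one home in row 3: r3c5. So r3c5=9.
Step 17. [r1c4∈{3}] r1c4 has the single candidate 3 ⇒ r1c4=3.
Step 18. [r3c4∈{5}] r3c4 is down to just 5. So r3c4=5.
Step 19. [r4c6∈{2,5}] in col 6, 5 fits only at r4c6, so r4c6=5.
Step 20. [r3c6∈{8}] r3c6 has the single candidate 8, so r3c6=8.
Step 21. [r1c8∈{6,7,8}] in row 1, 8 fits only at r1c8 ⇒ r1c8=8.
Step 22. [r6c3∈{3}] r6c3 has the single candidate 3 ⇒ r6c3=3.
Step 23. [r3c3∈{6}] r3c3 is down to just 6, so r3c3=6.
Step 24. [r3c8∈{7}] r3c8 is down to just 7 ⇒ r3c8=7.
Step 25. [r5c5∈{4}] nothing but 4 survives at r5c5 ⇒ r5c5=4.
Step 26. [r1c2∈{4}] r1c2 is down to just 4 ⇒ r1c2=4.
Step 27. [r8c1∈{4}] nothing but 4 survives at r8c1 ⇒ r8c1=4.
Step 28. [r4c5∈{2}] nothing but 2 survives at r4c5, so r4c5=2.
Step 29. [r1c9∈{9}] r1c9 has the single candidate 9 ⇒ r1c9=9.
Step 30. [r1c7∈{6}] r1c7's peers cover all but 6 ⇒ r1c7=6.
Step 31. [r2c3∈{8}] r2c3 has the single candidate 8. So r2c3=8.
Step 32. [r3c1∈{3}] r3c1 is down to just 3. So r3c1=3.
Step 33. [r2c1∈{1}] nothing but 1 survives at r2c1, so r2c1=1.
Step 34. [r4c1∈{9}] r4c1's peers cover all but 9, so r4c1=9.
Step 35. [r7c8∈{6}] r7c8 has the single candidate 6 ⇒ r7c8=6.
Step 36. [r5c9∈{7}] nothing but 7 survives at r5c9 ⇒ r5c9=7.
Step 37. [r8c9∈{3}] only 3 remains possible at r8c9. So r8c9=3.
Step 38. [r1c1∈{7}] r1c1 has the single candidate 7. So r1c1=7.
Step 39. [r6c9∈{4}] r6c9 has the single candidate 4 ⇒ r6c9=4.
Step 40. [r1c6∈{2}] r1c6's peers cover all but 2, so r1c6=2.
Step 41. [r9c9∈{2}] r9c9's peers cover all but 2, so r9c9=2.
Step 42. [r2c5∈{6}] r2c5's peers cover all but 6. So r2c5=6.
Step 43. [r7c5∈{5}] only 5 remains possible at r7c5 ⇒ r7c5=5.
Step 44. [r8c7∈{1}] nothing but 1 survives at r8c7 ⇒ r8c7=1.
Step 45. [r6c1∈{5}] r6c1 is down to just 5. So r6c1=5.
Step 46. [r7c4∈{4}] r7c4 is down to just 4, so r7c4=4.
Step 47. [r5c8∈{1}] r5c8's peers cover all but 1. So r5c8=1.

Answer: 7 4 5 3 1 2 6 8 9 / 1 9 8 7 6 4 3 2 5 / 3 2 6 5 9 8 4 7 1 / 9 7 4 1 2 5 8 3 6 / 8 6 2 9 4 3 5 1 7 / 5 1 3 6 8 7 2 9 4 / 2 3 1 4 5 9 7 6 8 / 4 8 9 2 7 6 1 5 3 / 6 5 7 8 3 1 9 4 2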